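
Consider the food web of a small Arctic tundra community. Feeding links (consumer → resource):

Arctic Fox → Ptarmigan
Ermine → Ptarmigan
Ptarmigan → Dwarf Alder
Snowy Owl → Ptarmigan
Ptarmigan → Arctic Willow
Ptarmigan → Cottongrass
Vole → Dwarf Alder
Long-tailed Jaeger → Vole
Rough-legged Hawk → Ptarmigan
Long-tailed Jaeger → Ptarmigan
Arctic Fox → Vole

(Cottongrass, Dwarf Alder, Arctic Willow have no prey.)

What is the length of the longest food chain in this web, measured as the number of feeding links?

2 links

One longest chain: Cottongrass → Ptarmigan → Rough-legged Hawk.
It has 3 species and 2 links.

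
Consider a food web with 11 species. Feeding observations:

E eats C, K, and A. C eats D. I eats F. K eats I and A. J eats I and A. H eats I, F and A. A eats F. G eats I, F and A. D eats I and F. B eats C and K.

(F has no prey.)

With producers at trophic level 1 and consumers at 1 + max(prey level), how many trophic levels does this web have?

5

Producers (level 1): F.
F → I → D → C → E gives E level 5.
No species has a prey at level 5, so no species reaches level 6.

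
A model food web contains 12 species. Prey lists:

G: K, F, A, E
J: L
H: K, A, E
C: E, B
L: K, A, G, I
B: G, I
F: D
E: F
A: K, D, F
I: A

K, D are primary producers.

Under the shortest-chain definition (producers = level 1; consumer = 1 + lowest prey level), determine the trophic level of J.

Trophic level 3

K is a producer → level 1.
L eats K → level 2.
J eats L → level 3.
No prey of J is below level 2, so 3 is the minimum.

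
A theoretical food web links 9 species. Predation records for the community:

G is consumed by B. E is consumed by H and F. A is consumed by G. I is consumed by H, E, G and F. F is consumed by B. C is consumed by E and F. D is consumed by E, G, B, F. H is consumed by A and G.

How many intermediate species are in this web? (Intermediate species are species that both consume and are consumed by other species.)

Intermediate species (has both prey and predators): E, F, H, A, G.
Count: 5.

5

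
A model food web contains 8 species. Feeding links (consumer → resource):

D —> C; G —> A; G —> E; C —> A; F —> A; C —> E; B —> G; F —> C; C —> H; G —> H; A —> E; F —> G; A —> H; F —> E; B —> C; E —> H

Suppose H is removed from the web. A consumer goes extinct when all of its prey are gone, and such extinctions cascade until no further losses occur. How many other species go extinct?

7

Remove H.
Round 1: E (all prey gone) → extinct.
Round 2: A (all prey gone) → extinct.
Round 3: G (all prey gone), C (all prey gone) → extinct.
Round 4: B (all prey gone), F (all prey gone), D (all prey gone) → extinct.
No further losses. Total secondary extinctions: 7.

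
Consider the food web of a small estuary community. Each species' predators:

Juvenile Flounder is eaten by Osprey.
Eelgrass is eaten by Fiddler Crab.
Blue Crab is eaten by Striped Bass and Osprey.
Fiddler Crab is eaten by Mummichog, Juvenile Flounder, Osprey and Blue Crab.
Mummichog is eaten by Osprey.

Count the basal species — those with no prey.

Basal species (no prey listed): Eelgrass.
Count: 1.

1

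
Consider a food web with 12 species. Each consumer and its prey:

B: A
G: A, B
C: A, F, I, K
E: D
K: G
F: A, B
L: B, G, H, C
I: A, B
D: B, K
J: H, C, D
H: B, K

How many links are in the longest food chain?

One longest chain: A → B → G → K → D → E.
It has 6 species and 5 links.

5 links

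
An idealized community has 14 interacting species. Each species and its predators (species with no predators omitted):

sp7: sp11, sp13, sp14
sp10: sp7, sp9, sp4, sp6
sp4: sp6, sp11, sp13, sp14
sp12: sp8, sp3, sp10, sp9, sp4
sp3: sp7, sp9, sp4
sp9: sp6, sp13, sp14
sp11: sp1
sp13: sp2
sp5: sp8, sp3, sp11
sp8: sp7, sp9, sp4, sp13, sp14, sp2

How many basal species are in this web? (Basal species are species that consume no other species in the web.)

2

Basal species (no prey listed): sp12, sp5.
Count: 2.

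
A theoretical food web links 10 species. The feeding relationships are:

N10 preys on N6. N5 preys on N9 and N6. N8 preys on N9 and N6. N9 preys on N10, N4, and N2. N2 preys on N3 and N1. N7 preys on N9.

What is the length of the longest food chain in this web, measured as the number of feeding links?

3 links

One longest chain: N3 → N2 → N9 → N5.
It has 4 species and 3 links.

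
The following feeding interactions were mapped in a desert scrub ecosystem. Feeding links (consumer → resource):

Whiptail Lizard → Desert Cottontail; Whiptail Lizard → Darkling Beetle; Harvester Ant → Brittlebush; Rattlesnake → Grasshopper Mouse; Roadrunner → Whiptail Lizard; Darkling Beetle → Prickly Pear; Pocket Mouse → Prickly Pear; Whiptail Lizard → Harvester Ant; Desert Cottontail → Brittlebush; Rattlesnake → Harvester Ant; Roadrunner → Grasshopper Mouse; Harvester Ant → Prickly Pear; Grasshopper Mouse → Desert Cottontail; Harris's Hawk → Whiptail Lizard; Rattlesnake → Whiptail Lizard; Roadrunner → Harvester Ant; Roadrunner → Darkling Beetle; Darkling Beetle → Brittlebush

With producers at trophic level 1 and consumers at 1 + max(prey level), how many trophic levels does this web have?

4

Producers (level 1): Brittlebush, Prickly Pear.
Brittlebush → Desert Cottontail → Grasshopper Mouse → Roadrunner gives Roadrunner level 4.
No species has a prey at level 4, so no species reaches level 5.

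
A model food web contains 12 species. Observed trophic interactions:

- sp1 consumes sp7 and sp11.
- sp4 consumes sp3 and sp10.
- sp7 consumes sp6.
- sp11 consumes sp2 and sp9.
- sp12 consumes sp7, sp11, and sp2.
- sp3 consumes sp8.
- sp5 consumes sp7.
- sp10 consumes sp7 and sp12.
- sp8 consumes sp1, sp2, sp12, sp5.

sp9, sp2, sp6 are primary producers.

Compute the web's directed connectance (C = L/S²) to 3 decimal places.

C = 0.125

The web has S = 12 species and L = 18 feeding links.
C = L / S² = 18 / 144 = 0.1250 ≈ 0.125.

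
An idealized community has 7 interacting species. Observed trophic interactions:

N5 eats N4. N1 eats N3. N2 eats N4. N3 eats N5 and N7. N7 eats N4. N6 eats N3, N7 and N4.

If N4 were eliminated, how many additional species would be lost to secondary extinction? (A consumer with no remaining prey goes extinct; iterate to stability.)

Remove N4.
Round 1: N5 (all prey gone), N7 (all prey gone), N2 (all prey gone) → extinct.
Round 2: N3 (all prey gone) → extinct.
Round 3: N1 (all prey gone), N6 (all prey gone) → extinct.
No further losses. Total secondary extinctions: 6.

6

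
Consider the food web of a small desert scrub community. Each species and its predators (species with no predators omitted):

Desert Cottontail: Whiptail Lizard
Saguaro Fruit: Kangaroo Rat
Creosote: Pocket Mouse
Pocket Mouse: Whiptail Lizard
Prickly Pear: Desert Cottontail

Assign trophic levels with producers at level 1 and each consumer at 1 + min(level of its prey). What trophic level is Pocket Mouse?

Creosote is a producer → level 1.
Pocket Mouse eats Creosote → level 2.

Trophic level 2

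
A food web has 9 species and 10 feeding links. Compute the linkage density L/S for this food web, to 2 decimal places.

L/S = 1.11

There are L = 10 links among S = 9 species.
L/S = 10/9 = 1.1111 ≈ 1.11.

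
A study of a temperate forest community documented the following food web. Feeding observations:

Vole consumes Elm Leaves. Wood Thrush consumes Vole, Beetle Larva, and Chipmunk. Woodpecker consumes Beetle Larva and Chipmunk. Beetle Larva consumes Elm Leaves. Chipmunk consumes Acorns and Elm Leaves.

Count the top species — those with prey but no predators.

Top species (has prey, but nothing eats it): Wood Thrush, Woodpecker.
Count: 2.

2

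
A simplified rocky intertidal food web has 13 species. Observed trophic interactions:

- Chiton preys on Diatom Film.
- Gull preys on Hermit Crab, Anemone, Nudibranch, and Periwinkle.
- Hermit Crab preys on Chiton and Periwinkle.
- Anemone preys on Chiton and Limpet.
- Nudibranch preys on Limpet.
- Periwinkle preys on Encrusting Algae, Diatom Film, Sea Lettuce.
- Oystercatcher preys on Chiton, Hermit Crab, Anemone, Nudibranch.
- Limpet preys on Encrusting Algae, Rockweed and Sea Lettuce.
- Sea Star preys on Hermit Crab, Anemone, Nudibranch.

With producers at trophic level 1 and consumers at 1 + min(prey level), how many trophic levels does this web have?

4

Producers (level 1): Sea Lettuce, Diatom Film, Encrusting Algae, Rockweed.
Following each consumer down to its lowest-level prey: Sea Lettuce → Limpet → Nudibranch → Sea Star (levels 1 through 4).
All prey of Sea Star (Nudibranch 3, Hermit Crab 3, Anemone 3) are at level 3 or above, so Sea Star is at level 1 + 3 = 4.
Every consumer has at least one prey at level 3 or below, so none exceeds level 4.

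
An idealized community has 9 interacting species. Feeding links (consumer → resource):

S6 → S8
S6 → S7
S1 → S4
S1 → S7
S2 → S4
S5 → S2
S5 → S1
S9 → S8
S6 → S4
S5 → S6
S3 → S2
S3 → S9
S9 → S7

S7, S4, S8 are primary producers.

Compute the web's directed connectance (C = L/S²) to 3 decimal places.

C = 0.160

The web has S = 9 species and L = 13 feeding links.
C = L / S² = 13 / 81 = 0.1605 ≈ 0.160.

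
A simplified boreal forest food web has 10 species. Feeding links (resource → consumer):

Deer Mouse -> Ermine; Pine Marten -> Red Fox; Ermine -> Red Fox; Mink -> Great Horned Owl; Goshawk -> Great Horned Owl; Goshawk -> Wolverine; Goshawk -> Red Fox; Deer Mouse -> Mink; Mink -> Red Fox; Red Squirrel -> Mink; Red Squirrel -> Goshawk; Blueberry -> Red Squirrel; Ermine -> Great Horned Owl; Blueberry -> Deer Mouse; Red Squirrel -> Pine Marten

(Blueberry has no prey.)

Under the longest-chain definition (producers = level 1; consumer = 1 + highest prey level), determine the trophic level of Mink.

Blueberry is a producer → level 1.
Deer Mouse eats Blueberry → level 2.
Mink eats Deer Mouse (level 2); other prey at levels: Red Squirrel 2 → level 3.

Trophic level 3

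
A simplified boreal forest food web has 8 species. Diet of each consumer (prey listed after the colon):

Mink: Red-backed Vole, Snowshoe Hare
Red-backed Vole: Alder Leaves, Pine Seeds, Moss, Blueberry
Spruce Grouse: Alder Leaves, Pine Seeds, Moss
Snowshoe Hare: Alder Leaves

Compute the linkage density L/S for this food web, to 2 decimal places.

L/S = 1.25

There are L = 10 links among S = 8 species.
L/S = 10/8 = 1.2500 ≈ 1.25.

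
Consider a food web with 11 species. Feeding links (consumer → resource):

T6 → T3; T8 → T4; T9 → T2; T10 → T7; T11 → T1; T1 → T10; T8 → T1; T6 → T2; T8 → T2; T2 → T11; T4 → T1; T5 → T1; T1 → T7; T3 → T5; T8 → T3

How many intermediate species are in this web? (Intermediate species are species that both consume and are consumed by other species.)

Intermediate species (has both prey and predators): T10, T1, T5, T11, T4, T2, T3.
Count: 7.

7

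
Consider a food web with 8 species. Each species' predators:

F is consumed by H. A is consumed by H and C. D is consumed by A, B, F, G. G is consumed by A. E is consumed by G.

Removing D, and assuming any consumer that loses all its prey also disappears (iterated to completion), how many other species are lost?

Remove D.
Round 1: F (all prey gone), B (all prey gone) → extinct.
No further losses. Total secondary extinctions: 2.

2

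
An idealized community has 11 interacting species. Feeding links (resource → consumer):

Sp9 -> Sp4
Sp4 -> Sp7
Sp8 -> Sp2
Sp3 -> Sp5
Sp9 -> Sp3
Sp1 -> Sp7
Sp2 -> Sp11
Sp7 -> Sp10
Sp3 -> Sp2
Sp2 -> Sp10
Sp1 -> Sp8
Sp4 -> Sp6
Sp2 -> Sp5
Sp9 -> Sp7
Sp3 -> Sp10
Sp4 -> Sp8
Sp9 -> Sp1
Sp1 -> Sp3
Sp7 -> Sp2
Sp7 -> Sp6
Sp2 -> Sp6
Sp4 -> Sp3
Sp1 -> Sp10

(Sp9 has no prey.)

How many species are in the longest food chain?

One longest chain: Sp9 → Sp4 → Sp8 → Sp2 → Sp6.
It has 5 species and 4 links.

5 species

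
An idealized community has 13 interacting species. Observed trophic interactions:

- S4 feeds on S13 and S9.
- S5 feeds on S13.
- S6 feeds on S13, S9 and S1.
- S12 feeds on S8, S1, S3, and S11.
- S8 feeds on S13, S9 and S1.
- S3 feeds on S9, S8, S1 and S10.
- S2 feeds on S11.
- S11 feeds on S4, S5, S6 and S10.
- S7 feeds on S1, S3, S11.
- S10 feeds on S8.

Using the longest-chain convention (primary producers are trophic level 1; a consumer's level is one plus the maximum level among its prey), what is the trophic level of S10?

S9 is a producer → level 1.
S8 eats S9 (level 1); other prey at levels: S1 1, S13 1 → level 2.
S10 eats S8 → level 3.

Trophic level 3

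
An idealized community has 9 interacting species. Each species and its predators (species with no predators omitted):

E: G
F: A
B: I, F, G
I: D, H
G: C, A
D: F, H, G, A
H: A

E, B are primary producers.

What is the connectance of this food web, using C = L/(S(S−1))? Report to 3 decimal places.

The web has S = 9 species and L = 14 feeding links.
C = L / (S(S−1)) = 14 / 72 = 0.1944 ≈ 0.194.

C = 0.194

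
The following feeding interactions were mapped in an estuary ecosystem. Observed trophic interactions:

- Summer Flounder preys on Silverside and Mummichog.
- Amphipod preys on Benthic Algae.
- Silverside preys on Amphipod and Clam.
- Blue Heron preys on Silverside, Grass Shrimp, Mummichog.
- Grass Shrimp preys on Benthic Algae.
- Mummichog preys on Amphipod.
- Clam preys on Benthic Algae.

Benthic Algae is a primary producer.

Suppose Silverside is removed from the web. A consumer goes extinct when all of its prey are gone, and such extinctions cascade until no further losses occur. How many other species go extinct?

Remove Silverside.
Every predator of it retains at least one other prey: Blue Heron still has Grass Shrimp, Mummichog; Summer Flounder still has Mummichog.
No consumer loses all prey, so no secondary extinctions occur.

0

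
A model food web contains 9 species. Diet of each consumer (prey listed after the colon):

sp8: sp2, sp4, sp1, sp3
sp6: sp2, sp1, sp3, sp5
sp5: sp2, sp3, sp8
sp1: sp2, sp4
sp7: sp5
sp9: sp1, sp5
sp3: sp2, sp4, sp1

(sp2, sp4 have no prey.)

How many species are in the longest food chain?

One longest chain: sp2 → sp1 → sp3 → sp8 → sp5 → sp9.
It has 6 species and 5 links.

6 species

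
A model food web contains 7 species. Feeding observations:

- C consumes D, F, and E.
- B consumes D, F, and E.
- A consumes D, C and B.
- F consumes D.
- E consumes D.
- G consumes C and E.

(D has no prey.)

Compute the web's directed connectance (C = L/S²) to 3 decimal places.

C = 0.265

The web has S = 7 species and L = 13 feeding links.
C = L / S² = 13 / 49 = 0.2653 ≈ 0.265.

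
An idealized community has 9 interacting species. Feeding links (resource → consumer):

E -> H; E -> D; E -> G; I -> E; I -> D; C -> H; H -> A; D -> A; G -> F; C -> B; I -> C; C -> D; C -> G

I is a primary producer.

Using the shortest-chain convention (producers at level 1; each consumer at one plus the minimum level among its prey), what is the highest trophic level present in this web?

Producers (level 1): I.
Following each consumer down to its lowest-level prey: I → E → G → F (levels 1 through 4).
All prey of F (G 3) are at level 3 or above, so F is at level 1 + 3 = 4.
Every consumer has at least one prey at level 3 or below, so none exceeds level 4.

4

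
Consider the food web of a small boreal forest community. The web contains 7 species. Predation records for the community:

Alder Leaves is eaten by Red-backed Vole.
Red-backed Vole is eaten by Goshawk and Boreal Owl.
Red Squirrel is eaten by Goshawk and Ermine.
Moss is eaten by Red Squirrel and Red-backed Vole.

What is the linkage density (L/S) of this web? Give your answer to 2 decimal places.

There are L = 7 links among S = 7 species.
L/S = 7/7 = 1.0000 ≈ 1.00.

L/S = 1.00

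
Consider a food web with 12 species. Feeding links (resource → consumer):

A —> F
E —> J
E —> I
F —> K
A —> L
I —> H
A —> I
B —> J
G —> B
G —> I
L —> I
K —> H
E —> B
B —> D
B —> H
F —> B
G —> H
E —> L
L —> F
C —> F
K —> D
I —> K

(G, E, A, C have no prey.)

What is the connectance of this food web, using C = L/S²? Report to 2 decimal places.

C = 0.15

The web has S = 12 species and L = 22 feeding links.
C = L / S² = 22 / 144 = 0.1528 ≈ 0.15.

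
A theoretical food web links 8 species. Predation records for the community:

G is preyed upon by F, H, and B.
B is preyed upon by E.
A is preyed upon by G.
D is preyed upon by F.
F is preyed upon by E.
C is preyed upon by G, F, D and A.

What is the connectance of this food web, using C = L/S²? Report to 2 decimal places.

The web has S = 8 species and L = 11 feeding links.
C = L / S² = 11 / 64 = 0.1719 ≈ 0.17.

C = 0.17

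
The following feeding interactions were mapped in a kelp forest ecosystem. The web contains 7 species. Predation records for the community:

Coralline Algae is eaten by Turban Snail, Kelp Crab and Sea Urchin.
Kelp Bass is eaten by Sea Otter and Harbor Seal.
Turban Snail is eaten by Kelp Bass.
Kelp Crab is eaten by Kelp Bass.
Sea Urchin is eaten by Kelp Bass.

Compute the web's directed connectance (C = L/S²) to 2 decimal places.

C = 0.16

The web has S = 7 species and L = 8 feeding links.
C = L / S² = 8 / 49 = 0.1633 ≈ 0.16.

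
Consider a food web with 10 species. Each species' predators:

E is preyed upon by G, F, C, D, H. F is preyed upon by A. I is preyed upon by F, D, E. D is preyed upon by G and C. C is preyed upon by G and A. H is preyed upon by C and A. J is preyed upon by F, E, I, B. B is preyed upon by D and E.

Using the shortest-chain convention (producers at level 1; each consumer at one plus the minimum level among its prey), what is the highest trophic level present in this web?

3

Producers (level 1): J.
Following each consumer down to its lowest-level prey: J → B → D (levels 1 through 3).
All prey of D (B 2, I 2, E 2) are at level 2 or above, so D is at level 1 + 2 = 3.
Every consumer has at least one prey at level 2 or below, so none exceeds level 3.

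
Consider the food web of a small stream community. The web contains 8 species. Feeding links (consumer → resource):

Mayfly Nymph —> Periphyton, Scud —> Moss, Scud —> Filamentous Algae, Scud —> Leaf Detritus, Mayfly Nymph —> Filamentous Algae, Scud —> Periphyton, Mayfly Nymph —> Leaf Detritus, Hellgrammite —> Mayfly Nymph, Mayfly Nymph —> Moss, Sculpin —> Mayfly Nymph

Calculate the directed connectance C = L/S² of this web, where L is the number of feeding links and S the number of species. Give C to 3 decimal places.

The web has S = 8 species and L = 10 feeding links.
C = L / S² = 10 / 64 = 0.1562 ≈ 0.156.

C = 0.156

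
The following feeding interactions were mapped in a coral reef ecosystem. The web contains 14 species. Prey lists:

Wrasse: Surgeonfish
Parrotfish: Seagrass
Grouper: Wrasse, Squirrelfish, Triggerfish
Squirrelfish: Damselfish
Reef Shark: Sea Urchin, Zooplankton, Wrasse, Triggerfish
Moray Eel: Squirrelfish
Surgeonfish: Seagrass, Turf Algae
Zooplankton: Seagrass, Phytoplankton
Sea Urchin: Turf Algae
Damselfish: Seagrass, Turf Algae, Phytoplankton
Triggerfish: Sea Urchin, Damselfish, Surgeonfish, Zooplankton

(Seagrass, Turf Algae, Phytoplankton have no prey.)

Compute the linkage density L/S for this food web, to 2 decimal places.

There are L = 23 links among S = 14 species.
L/S = 23/14 = 1.6429 ≈ 1.64.

L/S = 1.64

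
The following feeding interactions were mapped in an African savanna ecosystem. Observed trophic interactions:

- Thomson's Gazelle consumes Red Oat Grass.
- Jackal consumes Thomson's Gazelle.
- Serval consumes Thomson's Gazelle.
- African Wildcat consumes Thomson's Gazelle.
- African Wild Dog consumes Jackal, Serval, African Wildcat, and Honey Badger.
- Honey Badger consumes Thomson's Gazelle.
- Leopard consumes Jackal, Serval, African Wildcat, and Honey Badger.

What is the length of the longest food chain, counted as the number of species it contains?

One longest chain: Red Oat Grass → Thomson's Gazelle → African Wildcat → African Wild Dog.
It has 4 species and 3 links.

4 species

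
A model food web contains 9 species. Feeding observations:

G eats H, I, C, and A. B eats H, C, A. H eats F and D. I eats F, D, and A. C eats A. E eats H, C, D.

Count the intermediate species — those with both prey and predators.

Intermediate species (has both prey and predators): H, I, C.
Count: 3.

3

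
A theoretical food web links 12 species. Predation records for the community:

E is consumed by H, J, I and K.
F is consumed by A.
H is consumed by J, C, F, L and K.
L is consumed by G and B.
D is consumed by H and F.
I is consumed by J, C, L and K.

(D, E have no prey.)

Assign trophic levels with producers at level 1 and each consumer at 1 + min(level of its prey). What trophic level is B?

Trophic level 4

E is a producer → level 1.
I eats E → level 2.
L eats I → level 3.
B eats L → level 4.
No prey of B is below level 3, so 4 is the minimum.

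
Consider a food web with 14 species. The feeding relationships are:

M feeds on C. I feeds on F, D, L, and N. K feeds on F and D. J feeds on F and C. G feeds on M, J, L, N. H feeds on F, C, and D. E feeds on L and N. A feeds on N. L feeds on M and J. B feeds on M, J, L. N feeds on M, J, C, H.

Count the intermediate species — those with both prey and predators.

5

Intermediate species (has both prey and predators): M, J, H, N, L.
Count: 5.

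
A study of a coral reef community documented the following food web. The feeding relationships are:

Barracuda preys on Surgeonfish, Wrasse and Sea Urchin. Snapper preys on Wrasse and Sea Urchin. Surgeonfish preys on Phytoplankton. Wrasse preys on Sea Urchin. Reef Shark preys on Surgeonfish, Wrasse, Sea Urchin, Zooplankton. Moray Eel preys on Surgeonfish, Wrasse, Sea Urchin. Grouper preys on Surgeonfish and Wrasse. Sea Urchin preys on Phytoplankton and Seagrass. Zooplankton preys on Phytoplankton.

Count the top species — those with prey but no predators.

5

Top species (has prey, but nothing eats it): Barracuda, Grouper, Snapper, Moray Eel, Reef Shark.
Count: 5.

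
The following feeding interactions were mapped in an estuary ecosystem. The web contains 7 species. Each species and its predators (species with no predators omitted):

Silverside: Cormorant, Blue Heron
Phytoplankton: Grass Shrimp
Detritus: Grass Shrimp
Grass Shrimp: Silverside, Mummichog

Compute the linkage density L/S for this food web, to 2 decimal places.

There are L = 6 links among S = 7 species.
L/S = 6/7 = 0.8571 ≈ 0.86.

L/S = 0.86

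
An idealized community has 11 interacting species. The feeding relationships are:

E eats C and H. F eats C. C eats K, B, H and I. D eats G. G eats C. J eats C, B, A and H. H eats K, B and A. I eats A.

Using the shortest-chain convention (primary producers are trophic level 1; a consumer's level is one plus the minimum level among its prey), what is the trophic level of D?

Trophic level 4

K is a producer → level 1.
C eats K → level 2.
G eats C → level 3.
D eats G → level 4.
No prey of D is below level 3, so 4 is the minimum.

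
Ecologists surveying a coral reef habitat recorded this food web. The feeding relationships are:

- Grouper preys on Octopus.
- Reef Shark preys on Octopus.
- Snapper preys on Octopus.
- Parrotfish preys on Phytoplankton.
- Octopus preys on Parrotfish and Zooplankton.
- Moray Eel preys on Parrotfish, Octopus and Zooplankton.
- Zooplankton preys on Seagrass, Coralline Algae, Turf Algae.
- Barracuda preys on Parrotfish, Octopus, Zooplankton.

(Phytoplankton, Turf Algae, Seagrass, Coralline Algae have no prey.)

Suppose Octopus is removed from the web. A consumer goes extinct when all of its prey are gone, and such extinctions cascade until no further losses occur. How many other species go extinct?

Remove Octopus.
Round 1: Snapper (all prey gone), Reef Shark (all prey gone), Grouper (all prey gone) → extinct.
No further losses. Total secondary extinctions: 3.

3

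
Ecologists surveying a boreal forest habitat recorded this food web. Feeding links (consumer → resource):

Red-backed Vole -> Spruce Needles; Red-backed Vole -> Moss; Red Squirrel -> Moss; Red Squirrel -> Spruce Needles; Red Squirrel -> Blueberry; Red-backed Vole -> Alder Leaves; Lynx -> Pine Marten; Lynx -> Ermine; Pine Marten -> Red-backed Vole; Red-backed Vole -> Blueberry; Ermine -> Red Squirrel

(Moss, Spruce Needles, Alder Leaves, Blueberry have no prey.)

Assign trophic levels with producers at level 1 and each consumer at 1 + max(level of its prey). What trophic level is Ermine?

Moss is a producer → level 1.
Red Squirrel eats Moss (level 1); other prey at levels: Spruce Needles 1, Blueberry 1 → level 2.
Ermine eats Red Squirrel → level 3.

Trophic level 3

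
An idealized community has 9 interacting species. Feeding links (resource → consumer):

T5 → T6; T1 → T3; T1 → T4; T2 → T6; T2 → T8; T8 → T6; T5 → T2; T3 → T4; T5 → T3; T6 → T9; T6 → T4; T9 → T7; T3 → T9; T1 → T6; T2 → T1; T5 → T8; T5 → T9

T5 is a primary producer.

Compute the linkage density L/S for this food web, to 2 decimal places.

There are L = 17 links among S = 9 species.
L/S = 17/9 = 1.8889 ≈ 1.89.

L/S = 1.89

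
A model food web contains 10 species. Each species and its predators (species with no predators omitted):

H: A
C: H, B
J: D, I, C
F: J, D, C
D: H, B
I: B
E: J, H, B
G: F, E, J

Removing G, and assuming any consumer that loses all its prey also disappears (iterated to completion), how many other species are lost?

9

Remove G.
Round 1: F (all prey gone), E (all prey gone) → extinct.
Round 2: J (all prey gone) → extinct.
Round 3: D (all prey gone), I (all prey gone), C (all prey gone) → extinct.
Round 4: H (all prey gone), B (all prey gone) → extinct.
Round 5: A (all prey gone) → extinct.
No further losses. Total secondary extinctions: 9.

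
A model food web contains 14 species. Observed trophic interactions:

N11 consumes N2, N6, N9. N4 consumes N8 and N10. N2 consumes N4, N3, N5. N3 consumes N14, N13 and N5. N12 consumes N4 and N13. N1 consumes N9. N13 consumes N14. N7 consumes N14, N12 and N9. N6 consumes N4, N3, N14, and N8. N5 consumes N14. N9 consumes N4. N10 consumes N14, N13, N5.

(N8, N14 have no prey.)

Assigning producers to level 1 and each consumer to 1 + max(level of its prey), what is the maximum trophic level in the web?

6

Producers (level 1): N8, N14.
N14 → N13 → N10 → N4 → N12 → N7 gives N7 level 6.
No species has a prey at level 6, so no species reaches level 7.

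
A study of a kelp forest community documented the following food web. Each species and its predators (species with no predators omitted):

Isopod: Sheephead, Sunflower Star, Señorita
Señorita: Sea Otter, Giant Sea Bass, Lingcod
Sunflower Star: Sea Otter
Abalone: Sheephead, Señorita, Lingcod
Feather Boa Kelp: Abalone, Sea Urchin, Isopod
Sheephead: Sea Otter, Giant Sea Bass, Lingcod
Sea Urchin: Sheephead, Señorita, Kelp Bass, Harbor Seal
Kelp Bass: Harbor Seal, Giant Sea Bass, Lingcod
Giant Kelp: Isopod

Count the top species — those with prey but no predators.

Top species (has prey, but nothing eats it): Sea Otter, Harbor Seal, Giant Sea Bass, Lingcod.
Count: 4.

4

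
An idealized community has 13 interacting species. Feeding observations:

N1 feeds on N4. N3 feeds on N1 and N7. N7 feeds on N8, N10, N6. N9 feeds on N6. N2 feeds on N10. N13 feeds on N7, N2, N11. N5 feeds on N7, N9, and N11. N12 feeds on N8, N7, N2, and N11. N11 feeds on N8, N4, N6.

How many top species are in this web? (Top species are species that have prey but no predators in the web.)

Top species (has prey, but nothing eats it): N3, N5, N13, N12.
Count: 4.

4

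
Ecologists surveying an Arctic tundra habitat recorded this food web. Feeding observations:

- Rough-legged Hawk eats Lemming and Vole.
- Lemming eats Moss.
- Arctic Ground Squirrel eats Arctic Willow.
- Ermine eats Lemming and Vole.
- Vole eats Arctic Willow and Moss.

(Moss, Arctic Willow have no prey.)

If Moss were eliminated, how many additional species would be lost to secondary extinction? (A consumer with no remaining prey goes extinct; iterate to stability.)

Remove Moss.
Round 1: Lemming (all prey gone) → extinct.
No further losses. Total secondary extinctions: 1.

1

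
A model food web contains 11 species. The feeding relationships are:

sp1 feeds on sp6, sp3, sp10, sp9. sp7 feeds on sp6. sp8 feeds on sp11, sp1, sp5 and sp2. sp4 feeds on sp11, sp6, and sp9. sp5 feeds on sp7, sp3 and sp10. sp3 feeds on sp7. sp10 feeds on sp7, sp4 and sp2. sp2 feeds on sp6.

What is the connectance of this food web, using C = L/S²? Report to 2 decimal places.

C = 0.17

The web has S = 11 species and L = 20 feeding links.
C = L / S² = 20 / 121 = 0.1653 ≈ 0.17.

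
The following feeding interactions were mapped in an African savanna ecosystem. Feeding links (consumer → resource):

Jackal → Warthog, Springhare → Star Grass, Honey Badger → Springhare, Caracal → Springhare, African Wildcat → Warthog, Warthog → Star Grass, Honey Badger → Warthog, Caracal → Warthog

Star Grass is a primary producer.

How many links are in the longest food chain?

2 links

One longest chain: Star Grass → Warthog → African Wildcat.
It has 3 species and 2 links.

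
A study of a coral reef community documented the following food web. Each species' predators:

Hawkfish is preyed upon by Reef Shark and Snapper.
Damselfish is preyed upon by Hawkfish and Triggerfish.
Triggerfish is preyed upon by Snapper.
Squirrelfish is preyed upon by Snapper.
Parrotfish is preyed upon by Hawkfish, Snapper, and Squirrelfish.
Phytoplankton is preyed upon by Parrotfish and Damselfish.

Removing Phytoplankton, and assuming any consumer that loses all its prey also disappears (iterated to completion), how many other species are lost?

7

Remove Phytoplankton.
Round 1: Parrotfish (all prey gone), Damselfish (all prey gone) → extinct.
Round 2: Hawkfish (all prey gone), Triggerfish (all prey gone), Squirrelfish (all prey gone) → extinct.
Round 3: Reef Shark (all prey gone), Snapper (all prey gone) → extinct.
No further losses. Total secondary extinctions: 7.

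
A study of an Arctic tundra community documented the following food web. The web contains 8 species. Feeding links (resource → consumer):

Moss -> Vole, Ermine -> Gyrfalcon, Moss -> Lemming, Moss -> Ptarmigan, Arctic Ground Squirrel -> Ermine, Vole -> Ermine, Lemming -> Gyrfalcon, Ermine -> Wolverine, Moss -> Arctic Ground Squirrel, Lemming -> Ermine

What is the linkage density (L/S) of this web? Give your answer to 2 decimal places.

L/S = 1.25

There are L = 10 links among S = 8 species.
L/S = 10/8 = 1.2500 ≈ 1.25.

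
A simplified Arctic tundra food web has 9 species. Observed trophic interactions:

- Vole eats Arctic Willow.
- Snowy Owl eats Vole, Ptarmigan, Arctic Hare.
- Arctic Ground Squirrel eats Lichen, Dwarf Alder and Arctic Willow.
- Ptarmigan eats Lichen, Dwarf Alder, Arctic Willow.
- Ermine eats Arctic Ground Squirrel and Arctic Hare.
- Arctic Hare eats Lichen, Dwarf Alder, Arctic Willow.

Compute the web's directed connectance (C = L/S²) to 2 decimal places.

C = 0.19

The web has S = 9 species and L = 15 feeding links.
C = L / S² = 15 / 81 = 0.1852 ≈ 0.19.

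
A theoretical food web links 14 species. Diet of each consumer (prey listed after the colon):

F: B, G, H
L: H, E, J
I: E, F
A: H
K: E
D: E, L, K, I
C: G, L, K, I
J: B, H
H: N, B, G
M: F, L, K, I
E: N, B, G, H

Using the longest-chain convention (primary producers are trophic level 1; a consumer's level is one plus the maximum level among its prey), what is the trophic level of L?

N is a producer → level 1.
H eats N (level 1); other prey at levels: B 1, G 1 → level 2.
E eats H (level 2); other prey at levels: N 1, B 1, G 1 → level 3.
L eats E (level 3); other prey at levels: H 2, J 3 → level 4.

Trophic level 4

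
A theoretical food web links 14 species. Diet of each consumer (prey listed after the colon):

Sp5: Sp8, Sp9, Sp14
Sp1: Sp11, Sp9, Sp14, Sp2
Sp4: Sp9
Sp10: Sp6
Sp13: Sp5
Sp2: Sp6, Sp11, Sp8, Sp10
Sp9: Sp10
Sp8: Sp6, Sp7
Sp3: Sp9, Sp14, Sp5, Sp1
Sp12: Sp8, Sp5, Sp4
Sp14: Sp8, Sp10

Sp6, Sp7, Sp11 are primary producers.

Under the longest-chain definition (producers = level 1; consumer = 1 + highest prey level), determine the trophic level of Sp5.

Sp6 is a producer → level 1.
Sp10 eats Sp6 → level 2.
Sp9 eats Sp10 → level 3.
Sp5 eats Sp9 (level 3); other prey at levels: Sp8 2, Sp14 3 → level 4.

Trophic level 4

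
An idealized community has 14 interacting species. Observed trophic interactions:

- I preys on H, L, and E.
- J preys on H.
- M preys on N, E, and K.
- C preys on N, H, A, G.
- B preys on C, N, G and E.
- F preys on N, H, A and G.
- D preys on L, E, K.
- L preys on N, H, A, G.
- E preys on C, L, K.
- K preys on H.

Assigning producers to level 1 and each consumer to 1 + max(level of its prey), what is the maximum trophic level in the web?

4

Producers (level 1): G, N, A, H.
G → L → E → B gives B level 4.
No species has a prey at level 4, so no species reaches level 5.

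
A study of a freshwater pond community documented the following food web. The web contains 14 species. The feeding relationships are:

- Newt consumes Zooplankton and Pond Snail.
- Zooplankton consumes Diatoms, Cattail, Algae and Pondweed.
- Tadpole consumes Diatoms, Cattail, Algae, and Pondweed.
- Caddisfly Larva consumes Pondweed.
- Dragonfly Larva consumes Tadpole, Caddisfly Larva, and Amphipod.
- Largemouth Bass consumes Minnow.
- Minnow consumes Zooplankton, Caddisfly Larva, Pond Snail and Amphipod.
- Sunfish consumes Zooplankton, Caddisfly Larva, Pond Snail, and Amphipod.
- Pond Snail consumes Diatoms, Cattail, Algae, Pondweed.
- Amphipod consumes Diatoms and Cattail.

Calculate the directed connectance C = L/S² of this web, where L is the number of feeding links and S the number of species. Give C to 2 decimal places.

The web has S = 14 species and L = 29 feeding links.
C = L / S² = 29 / 196 = 0.1480 ≈ 0.15.

C = 0.15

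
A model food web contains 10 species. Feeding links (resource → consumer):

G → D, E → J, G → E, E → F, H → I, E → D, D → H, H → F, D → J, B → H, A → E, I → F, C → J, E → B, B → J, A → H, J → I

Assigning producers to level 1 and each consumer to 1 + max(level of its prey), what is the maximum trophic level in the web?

Producers (level 1): A, C, G.
A → E → B → H → I → F gives F level 6.
No species has a prey at level 6, so no species reaches level 7.

6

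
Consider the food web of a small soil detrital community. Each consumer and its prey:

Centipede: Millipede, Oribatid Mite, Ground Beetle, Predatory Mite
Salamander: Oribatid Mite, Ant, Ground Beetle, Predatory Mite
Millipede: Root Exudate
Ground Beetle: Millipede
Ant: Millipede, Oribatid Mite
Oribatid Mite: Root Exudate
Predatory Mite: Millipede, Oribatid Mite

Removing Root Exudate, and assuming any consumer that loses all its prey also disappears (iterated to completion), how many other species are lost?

Remove Root Exudate.
Round 1: Millipede (all prey gone), Oribatid Mite (all prey gone) → extinct.
Round 2: Ant (all prey gone), Ground Beetle (all prey gone), Predatory Mite (all prey gone) → extinct.
Round 3: Centipede (all prey gone), Salamander (all prey gone) → extinct.
No further losses. Total secondary extinctions: 7.

7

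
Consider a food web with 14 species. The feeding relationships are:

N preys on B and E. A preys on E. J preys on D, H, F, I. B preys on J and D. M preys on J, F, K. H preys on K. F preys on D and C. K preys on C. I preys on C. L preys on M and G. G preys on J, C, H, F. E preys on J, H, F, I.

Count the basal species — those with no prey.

Basal species (no prey listed): D, C.
Count: 2.

2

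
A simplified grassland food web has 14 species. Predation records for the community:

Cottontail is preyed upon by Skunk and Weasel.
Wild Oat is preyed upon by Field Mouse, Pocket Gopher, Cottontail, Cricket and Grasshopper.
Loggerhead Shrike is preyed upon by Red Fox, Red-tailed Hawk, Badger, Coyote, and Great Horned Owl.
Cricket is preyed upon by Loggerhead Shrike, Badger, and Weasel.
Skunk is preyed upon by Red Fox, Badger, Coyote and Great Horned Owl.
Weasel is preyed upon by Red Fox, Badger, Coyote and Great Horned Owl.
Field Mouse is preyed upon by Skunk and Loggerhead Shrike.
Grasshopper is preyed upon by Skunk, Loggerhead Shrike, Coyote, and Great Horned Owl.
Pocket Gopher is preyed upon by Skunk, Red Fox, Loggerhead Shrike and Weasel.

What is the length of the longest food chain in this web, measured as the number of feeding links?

3 links

One longest chain: Wild Oat → Cricket → Weasel → Coyote.
It has 4 species and 3 links.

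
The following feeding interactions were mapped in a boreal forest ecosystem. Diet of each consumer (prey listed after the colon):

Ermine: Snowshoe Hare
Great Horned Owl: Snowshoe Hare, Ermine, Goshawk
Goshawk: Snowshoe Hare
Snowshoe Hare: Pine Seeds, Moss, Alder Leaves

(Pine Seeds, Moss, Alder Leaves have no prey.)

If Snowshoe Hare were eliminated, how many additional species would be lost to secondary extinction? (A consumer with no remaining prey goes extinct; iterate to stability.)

Remove Snowshoe Hare.
Round 1: Ermine (all prey gone), Goshawk (all prey gone) → extinct.
Round 2: Great Horned Owl (all prey gone) → extinct.
No further losses. Total secondary extinctions: 3.

3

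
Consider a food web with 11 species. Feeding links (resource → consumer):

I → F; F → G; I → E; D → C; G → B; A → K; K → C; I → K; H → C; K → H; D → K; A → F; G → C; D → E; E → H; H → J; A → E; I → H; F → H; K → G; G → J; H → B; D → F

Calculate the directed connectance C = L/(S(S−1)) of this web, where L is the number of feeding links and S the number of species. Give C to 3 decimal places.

The web has S = 11 species and L = 23 feeding links.
C = L / (S(S−1)) = 23 / 110 = 0.2091 ≈ 0.209.

C = 0.209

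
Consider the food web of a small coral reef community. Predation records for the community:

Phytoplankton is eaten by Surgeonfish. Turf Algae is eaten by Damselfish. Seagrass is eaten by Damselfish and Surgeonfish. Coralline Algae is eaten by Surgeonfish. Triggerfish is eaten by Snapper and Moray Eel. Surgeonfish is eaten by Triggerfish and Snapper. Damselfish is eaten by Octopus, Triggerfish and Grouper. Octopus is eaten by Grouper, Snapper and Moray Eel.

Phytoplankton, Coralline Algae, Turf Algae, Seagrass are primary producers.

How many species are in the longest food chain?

One longest chain: Turf Algae → Damselfish → Octopus → Snapper.
It has 4 species and 3 links.

4 species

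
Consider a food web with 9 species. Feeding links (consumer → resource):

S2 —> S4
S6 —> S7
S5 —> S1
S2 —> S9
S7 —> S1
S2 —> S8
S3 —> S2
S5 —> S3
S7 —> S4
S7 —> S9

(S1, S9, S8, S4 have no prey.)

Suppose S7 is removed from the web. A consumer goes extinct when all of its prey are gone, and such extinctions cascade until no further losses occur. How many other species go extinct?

1

Remove S7.
Round 1: S6 (all prey gone) → extinct.
No further losses. Total secondary extinctions: 1.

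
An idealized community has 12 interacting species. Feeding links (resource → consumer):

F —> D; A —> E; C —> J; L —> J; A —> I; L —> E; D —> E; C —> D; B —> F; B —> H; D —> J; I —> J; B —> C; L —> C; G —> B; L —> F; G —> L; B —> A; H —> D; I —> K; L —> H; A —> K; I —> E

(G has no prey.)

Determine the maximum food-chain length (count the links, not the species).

One longest chain: G → B → A → I → J.
It has 5 species and 4 links.

4 links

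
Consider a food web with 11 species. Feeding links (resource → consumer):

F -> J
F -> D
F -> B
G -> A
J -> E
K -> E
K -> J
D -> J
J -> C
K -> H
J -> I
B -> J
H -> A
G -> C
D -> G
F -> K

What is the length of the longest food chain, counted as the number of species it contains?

4 species

One longest chain: F → K → J → I.
It has 4 species and 3 links.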